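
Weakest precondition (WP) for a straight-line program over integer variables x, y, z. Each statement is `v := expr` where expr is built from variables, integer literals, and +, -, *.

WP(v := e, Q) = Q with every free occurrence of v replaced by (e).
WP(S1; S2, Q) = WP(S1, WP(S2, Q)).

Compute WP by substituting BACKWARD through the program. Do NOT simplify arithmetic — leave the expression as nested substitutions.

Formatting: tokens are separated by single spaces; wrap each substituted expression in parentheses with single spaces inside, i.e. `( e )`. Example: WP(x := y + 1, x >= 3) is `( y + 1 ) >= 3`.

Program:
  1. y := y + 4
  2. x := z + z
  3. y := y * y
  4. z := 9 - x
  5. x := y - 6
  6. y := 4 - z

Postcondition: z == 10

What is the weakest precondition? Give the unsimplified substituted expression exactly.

Answer: ( 9 - ( z + z ) ) == 10

Derivation:
post: z == 10
stmt 6: y := 4 - z  -- replace 0 occurrence(s) of y with (4 - z)
  => z == 10
stmt 5: x := y - 6  -- replace 0 occurrence(s) of x with (y - 6)
  => z == 10
stmt 4: z := 9 - x  -- replace 1 occurrence(s) of z with (9 - x)
  => ( 9 - x ) == 10
stmt 3: y := y * y  -- replace 0 occurrence(s) of y with (y * y)
  => ( 9 - x ) == 10
stmt 2: x := z + z  -- replace 1 occurrence(s) of x with (z + z)
  => ( 9 - ( z + z ) ) == 10
stmt 1: y := y + 4  -- replace 0 occurrence(s) of y with (y + 4)
  => ( 9 - ( z + z ) ) == 10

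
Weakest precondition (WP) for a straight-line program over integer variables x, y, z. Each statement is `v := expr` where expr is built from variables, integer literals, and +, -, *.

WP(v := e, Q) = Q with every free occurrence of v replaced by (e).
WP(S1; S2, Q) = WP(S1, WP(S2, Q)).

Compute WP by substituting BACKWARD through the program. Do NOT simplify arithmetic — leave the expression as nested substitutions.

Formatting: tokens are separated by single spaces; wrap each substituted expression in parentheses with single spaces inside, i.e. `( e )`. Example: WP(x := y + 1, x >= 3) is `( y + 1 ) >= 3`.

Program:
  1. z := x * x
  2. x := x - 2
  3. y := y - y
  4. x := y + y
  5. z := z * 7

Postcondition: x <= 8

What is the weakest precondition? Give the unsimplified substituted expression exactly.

post: x <= 8
stmt 5: z := z * 7  -- replace 0 occurrence(s) of z with (z * 7)
  => x <= 8
stmt 4: x := y + y  -- replace 1 occurrence(s) of x with (y + y)
  => ( y + y ) <= 8
stmt 3: y := y - y  -- replace 2 occurrence(s) of y with (y - y)
  => ( ( y - y ) + ( y - y ) ) <= 8
stmt 2: x := x - 2  -- replace 0 occurrence(s) of x with (x - 2)
  => ( ( y - y ) + ( y - y ) ) <= 8
stmt 1: z := x * x  -- replace 0 occurrence(s) of z with (x * x)
  => ( ( y - y ) + ( y - y ) ) <= 8

Answer: ( ( y - y ) + ( y - y ) ) <= 8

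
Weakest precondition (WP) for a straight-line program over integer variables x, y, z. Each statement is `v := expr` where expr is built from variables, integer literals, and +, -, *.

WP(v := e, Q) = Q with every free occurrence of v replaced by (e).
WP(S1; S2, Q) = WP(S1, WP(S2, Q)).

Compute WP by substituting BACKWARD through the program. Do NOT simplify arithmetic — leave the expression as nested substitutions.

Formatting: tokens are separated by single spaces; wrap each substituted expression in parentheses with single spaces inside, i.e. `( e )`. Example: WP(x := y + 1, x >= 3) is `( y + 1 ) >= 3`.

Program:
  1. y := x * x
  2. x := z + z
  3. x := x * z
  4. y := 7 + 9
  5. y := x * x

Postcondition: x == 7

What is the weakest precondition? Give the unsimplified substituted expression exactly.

post: x == 7
stmt 5: y := x * x  -- replace 0 occurrence(s) of y with (x * x)
  => x == 7
stmt 4: y := 7 + 9  -- replace 0 occurrence(s) of y with (7 + 9)
  => x == 7
stmt 3: x := x * z  -- replace 1 occurrence(s) of x with (x * z)
  => ( x * z ) == 7
stmt 2: x := z + z  -- replace 1 occurrence(s) of x with (z + z)
  => ( ( z + z ) * z ) == 7
stmt 1: y := x * x  -- replace 0 occurrence(s) of y with (x * x)
  => ( ( z + z ) * z ) == 7

Answer: ( ( z + z ) * z ) == 7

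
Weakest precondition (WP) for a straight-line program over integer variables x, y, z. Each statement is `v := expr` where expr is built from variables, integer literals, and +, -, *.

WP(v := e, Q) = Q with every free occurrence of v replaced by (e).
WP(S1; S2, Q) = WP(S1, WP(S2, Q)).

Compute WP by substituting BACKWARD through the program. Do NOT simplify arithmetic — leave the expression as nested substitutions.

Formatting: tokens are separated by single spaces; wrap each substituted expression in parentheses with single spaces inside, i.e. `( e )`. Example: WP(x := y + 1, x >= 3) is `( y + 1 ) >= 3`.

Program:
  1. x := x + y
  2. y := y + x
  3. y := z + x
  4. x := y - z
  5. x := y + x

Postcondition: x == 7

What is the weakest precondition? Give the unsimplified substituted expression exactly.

Answer: ( ( z + ( x + y ) ) + ( ( z + ( x + y ) ) - z ) ) == 7

Derivation:
post: x == 7
stmt 5: x := y + x  -- replace 1 occurrence(s) of x with (y + x)
  => ( y + x ) == 7
stmt 4: x := y - z  -- replace 1 occurrence(s) of x with (y - z)
  => ( y + ( y - z ) ) == 7
stmt 3: y := z + x  -- replace 2 occurrence(s) of y with (z + x)
  => ( ( z + x ) + ( ( z + x ) - z ) ) == 7
stmt 2: y := y + x  -- replace 0 occurrence(s) of y with (y + x)
  => ( ( z + x ) + ( ( z + x ) - z ) ) == 7
stmt 1: x := x + y  -- replace 2 occurrence(s) of x with (x + y)
  => ( ( z + ( x + y ) ) + ( ( z + ( x + y ) ) - z ) ) == 7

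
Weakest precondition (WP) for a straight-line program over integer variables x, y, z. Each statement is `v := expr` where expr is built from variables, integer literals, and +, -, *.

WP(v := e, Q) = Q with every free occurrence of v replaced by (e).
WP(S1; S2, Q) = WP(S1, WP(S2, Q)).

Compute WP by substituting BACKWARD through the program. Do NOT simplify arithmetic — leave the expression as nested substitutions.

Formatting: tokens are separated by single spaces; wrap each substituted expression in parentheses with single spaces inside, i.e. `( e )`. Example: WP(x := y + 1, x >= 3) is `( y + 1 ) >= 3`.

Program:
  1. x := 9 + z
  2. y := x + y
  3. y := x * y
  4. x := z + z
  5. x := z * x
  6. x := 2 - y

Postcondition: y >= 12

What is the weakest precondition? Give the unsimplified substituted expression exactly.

Answer: ( ( 9 + z ) * ( ( 9 + z ) + y ) ) >= 12

Derivation:
post: y >= 12
stmt 6: x := 2 - y  -- replace 0 occurrence(s) of x with (2 - y)
  => y >= 12
stmt 5: x := z * x  -- replace 0 occurrence(s) of x with (z * x)
  => y >= 12
stmt 4: x := z + z  -- replace 0 occurrence(s) of x with (z + z)
  => y >= 12
stmt 3: y := x * y  -- replace 1 occurrence(s) of y with (x * y)
  => ( x * y ) >= 12
stmt 2: y := x + y  -- replace 1 occurrence(s) of y with (x + y)
  => ( x * ( x + y ) ) >= 12
stmt 1: x := 9 + z  -- replace 2 occurrence(s) of x with (9 + z)
  => ( ( 9 + z ) * ( ( 9 + z ) + y ) ) >= 12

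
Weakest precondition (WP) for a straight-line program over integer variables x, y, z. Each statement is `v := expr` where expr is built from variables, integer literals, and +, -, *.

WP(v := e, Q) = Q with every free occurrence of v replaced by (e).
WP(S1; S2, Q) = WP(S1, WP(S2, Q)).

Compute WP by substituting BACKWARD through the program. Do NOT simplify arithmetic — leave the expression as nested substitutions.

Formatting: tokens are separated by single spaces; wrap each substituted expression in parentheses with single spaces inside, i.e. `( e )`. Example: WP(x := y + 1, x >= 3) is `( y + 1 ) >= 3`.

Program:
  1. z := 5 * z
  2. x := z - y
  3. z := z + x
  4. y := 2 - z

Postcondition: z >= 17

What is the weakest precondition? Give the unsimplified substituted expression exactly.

Answer: ( ( 5 * z ) + ( ( 5 * z ) - y ) ) >= 17

Derivation:
post: z >= 17
stmt 4: y := 2 - z  -- replace 0 occurrence(s) of y with (2 - z)
  => z >= 17
stmt 3: z := z + x  -- replace 1 occurrence(s) of z with (z + x)
  => ( z + x ) >= 17
stmt 2: x := z - y  -- replace 1 occurrence(s) of x with (z - y)
  => ( z + ( z - y ) ) >= 17
stmt 1: z := 5 * z  -- replace 2 occurrence(s) of z with (5 * z)
  => ( ( 5 * z ) + ( ( 5 * z ) - y ) ) >= 17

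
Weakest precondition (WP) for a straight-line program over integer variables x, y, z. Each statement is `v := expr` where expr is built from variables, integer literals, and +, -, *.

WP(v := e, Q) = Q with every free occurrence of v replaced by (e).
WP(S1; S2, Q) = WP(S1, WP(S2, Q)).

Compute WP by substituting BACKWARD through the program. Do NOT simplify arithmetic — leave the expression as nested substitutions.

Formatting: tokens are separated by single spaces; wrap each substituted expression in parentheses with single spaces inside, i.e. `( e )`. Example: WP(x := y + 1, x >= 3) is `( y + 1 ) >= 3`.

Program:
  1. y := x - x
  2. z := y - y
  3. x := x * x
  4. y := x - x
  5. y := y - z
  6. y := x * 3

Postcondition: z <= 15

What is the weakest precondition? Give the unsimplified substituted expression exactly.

post: z <= 15
stmt 6: y := x * 3  -- replace 0 occurrence(s) of y with (x * 3)
  => z <= 15
stmt 5: y := y - z  -- replace 0 occurrence(s) of y with (y - z)
  => z <= 15
stmt 4: y := x - x  -- replace 0 occurrence(s) of y with (x - x)
  => z <= 15
stmt 3: x := x * x  -- replace 0 occurrence(s) of x with (x * x)
  => z <= 15
stmt 2: z := y - y  -- replace 1 occurrence(s) of z with (y - y)
  => ( y - y ) <= 15
stmt 1: y := x - x  -- replace 2 occurrence(s) of y with (x - x)
  => ( ( x - x ) - ( x - x ) ) <= 15

Answer: ( ( x - x ) - ( x - x ) ) <= 15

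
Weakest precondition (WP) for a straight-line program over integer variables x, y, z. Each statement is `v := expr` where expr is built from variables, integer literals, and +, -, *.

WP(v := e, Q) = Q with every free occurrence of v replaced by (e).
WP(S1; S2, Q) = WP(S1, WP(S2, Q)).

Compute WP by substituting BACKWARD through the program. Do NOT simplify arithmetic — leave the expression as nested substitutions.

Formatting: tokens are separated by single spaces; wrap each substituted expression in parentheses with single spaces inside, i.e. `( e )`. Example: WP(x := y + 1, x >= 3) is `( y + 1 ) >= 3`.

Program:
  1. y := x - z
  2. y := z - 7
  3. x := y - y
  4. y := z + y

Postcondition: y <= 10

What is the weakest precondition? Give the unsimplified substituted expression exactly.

Answer: ( z + ( z - 7 ) ) <= 10

Derivation:
post: y <= 10
stmt 4: y := z + y  -- replace 1 occurrence(s) of y with (z + y)
  => ( z + y ) <= 10
stmt 3: x := y - y  -- replace 0 occurrence(s) of x with (y - y)
  => ( z + y ) <= 10
stmt 2: y := z - 7  -- replace 1 occurrence(s) of y with (z - 7)
  => ( z + ( z - 7 ) ) <= 10
stmt 1: y := x - z  -- replace 0 occurrence(s) of y with (x - z)
  => ( z + ( z - 7 ) ) <= 10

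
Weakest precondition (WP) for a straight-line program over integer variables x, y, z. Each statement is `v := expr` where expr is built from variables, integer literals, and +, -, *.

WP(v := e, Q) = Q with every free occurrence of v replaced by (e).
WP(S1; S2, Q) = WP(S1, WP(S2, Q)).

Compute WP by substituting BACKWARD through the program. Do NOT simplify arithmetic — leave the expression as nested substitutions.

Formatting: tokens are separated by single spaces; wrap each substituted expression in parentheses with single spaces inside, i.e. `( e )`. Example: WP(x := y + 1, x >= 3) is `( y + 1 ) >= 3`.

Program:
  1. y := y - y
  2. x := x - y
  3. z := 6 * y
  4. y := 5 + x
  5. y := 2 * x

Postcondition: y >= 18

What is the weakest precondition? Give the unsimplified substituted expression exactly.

post: y >= 18
stmt 5: y := 2 * x  -- replace 1 occurrence(s) of y with (2 * x)
  => ( 2 * x ) >= 18
stmt 4: y := 5 + x  -- replace 0 occurrence(s) of y with (5 + x)
  => ( 2 * x ) >= 18
stmt 3: z := 6 * y  -- replace 0 occurrence(s) of z with (6 * y)
  => ( 2 * x ) >= 18
stmt 2: x := x - y  -- replace 1 occurrence(s) of x with (x - y)
  => ( 2 * ( x - y ) ) >= 18
stmt 1: y := y - y  -- replace 1 occurrence(s) of y with (y - y)
  => ( 2 * ( x - ( y - y ) ) ) >= 18

Answer: ( 2 * ( x - ( y - y ) ) ) >= 18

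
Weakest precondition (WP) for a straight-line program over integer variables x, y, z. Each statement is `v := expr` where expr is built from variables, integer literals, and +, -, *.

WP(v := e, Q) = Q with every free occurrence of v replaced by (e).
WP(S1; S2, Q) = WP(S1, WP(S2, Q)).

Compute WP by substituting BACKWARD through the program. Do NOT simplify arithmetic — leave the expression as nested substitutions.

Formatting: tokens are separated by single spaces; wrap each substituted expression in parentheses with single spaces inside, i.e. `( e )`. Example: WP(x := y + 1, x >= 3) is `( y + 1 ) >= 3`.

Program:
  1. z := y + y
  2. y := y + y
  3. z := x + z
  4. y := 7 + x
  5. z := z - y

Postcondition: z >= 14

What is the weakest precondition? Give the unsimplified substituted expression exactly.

post: z >= 14
stmt 5: z := z - y  -- replace 1 occurrence(s) of z with (z - y)
  => ( z - y ) >= 14
stmt 4: y := 7 + x  -- replace 1 occurrence(s) of y with (7 + x)
  => ( z - ( 7 + x ) ) >= 14
stmt 3: z := x + z  -- replace 1 occurrence(s) of z with (x + z)
  => ( ( x + z ) - ( 7 + x ) ) >= 14
stmt 2: y := y + y  -- replace 0 occurrence(s) of y with (y + y)
  => ( ( x + z ) - ( 7 + x ) ) >= 14
stmt 1: z := y + y  -- replace 1 occurrence(s) of z with (y + y)
  => ( ( x + ( y + y ) ) - ( 7 + x ) ) >= 14

Answer: ( ( x + ( y + y ) ) - ( 7 + x ) ) >= 14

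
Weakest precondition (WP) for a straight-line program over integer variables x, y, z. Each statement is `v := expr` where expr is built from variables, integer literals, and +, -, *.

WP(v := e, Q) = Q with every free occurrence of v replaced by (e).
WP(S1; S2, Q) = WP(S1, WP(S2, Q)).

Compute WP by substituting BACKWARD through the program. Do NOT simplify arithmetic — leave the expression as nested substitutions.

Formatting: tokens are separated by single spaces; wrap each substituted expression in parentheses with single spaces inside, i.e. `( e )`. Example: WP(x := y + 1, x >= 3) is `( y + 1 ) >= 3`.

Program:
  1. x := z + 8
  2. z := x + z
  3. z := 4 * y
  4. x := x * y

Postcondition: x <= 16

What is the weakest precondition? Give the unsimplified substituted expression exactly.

Answer: ( ( z + 8 ) * y ) <= 16

Derivation:
post: x <= 16
stmt 4: x := x * y  -- replace 1 occurrence(s) of x with (x * y)
  => ( x * y ) <= 16
stmt 3: z := 4 * y  -- replace 0 occurrence(s) of z with (4 * y)
  => ( x * y ) <= 16
stmt 2: z := x + z  -- replace 0 occurrence(s) of z with (x + z)
  => ( x * y ) <= 16
stmt 1: x := z + 8  -- replace 1 occurrence(s) of x with (z + 8)
  => ( ( z + 8 ) * y ) <= 16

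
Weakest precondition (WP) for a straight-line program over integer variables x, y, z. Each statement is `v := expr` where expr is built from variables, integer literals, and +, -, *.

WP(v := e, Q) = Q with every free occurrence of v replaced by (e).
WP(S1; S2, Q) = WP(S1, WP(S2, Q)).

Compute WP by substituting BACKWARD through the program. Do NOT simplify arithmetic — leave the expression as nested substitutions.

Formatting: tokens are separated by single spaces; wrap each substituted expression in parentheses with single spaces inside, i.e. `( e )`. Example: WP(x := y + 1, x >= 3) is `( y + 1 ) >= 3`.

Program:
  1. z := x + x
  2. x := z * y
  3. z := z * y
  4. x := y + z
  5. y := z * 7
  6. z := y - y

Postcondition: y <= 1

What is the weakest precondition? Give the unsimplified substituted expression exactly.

post: y <= 1
stmt 6: z := y - y  -- replace 0 occurrence(s) of z with (y - y)
  => y <= 1
stmt 5: y := z * 7  -- replace 1 occurrence(s) of y with (z * 7)
  => ( z * 7 ) <= 1
stmt 4: x := y + z  -- replace 0 occurrence(s) of x with (y + z)
  => ( z * 7 ) <= 1
stmt 3: z := z * y  -- replace 1 occurrence(s) of z with (z * y)
  => ( ( z * y ) * 7 ) <= 1
stmt 2: x := z * y  -- replace 0 occurrence(s) of x with (z * y)
  => ( ( z * y ) * 7 ) <= 1
stmt 1: z := x + x  -- replace 1 occurrence(s) of z with (x + x)
  => ( ( ( x + x ) * y ) * 7 ) <= 1

Answer: ( ( ( x + x ) * y ) * 7 ) <= 1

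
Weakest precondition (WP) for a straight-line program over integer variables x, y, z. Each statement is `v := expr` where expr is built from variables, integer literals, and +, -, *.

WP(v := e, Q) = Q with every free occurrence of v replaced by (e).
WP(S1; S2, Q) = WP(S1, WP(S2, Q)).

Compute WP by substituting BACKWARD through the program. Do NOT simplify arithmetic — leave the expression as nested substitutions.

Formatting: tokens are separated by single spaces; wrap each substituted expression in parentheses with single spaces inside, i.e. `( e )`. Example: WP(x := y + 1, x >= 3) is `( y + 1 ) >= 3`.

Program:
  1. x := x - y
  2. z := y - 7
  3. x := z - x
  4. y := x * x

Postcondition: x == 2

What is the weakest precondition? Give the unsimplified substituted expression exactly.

post: x == 2
stmt 4: y := x * x  -- replace 0 occurrence(s) of y with (x * x)
  => x == 2
stmt 3: x := z - x  -- replace 1 occurrence(s) of x with (z - x)
  => ( z - x ) == 2
stmt 2: z := y - 7  -- replace 1 occurrence(s) of z with (y - 7)
  => ( ( y - 7 ) - x ) == 2
stmt 1: x := x - y  -- replace 1 occurrence(s) of x with (x - y)
  => ( ( y - 7 ) - ( x - y ) ) == 2

Answer: ( ( y - 7 ) - ( x - y ) ) == 2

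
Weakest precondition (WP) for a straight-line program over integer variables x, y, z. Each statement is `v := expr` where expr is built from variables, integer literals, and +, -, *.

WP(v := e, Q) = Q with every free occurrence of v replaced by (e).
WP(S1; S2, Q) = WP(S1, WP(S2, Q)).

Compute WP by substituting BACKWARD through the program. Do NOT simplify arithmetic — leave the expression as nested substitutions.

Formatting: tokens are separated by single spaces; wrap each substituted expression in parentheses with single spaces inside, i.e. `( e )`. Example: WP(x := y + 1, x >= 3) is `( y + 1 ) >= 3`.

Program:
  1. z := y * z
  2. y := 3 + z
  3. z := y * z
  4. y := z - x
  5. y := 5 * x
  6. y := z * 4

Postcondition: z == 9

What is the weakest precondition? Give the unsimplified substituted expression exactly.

Answer: ( ( 3 + ( y * z ) ) * ( y * z ) ) == 9

Derivation:
post: z == 9
stmt 6: y := z * 4  -- replace 0 occurrence(s) of y with (z * 4)
  => z == 9
stmt 5: y := 5 * x  -- replace 0 occurrence(s) of y with (5 * x)
  => z == 9
stmt 4: y := z - x  -- replace 0 occurrence(s) of y with (z - x)
  => z == 9
stmt 3: z := y * z  -- replace 1 occurrence(s) of z with (y * z)
  => ( y * z ) == 9
stmt 2: y := 3 + z  -- replace 1 occurrence(s) of y with (3 + z)
  => ( ( 3 + z ) * z ) == 9
stmt 1: z := y * z  -- replace 2 occurrence(s) of z with (y * z)
  => ( ( 3 + ( y * z ) ) * ( y * z ) ) == 9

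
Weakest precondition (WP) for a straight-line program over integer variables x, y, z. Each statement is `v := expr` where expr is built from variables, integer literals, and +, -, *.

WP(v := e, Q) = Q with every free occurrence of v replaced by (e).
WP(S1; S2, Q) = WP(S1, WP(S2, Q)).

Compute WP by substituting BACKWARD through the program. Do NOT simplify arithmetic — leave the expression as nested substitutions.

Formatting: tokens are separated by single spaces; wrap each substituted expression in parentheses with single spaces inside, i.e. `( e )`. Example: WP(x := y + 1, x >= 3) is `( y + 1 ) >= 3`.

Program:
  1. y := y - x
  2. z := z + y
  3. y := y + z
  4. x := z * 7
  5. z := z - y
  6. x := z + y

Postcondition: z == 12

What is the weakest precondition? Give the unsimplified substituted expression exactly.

Answer: ( ( z + ( y - x ) ) - ( ( y - x ) + ( z + ( y - x ) ) ) ) == 12

Derivation:
post: z == 12
stmt 6: x := z + y  -- replace 0 occurrence(s) of x with (z + y)
  => z == 12
stmt 5: z := z - y  -- replace 1 occurrence(s) of z with (z - y)
  => ( z - y ) == 12
stmt 4: x := z * 7  -- replace 0 occurrence(s) of x with (z * 7)
  => ( z - y ) == 12
stmt 3: y := y + z  -- replace 1 occurrence(s) of y with (y + z)
  => ( z - ( y + z ) ) == 12
stmt 2: z := z + y  -- replace 2 occurrence(s) of z with (z + y)
  => ( ( z + y ) - ( y + ( z + y ) ) ) == 12
stmt 1: y := y - x  -- replace 3 occurrence(s) of y with (y - x)
  => ( ( z + ( y - x ) ) - ( ( y - x ) + ( z + ( y - x ) ) ) ) == 12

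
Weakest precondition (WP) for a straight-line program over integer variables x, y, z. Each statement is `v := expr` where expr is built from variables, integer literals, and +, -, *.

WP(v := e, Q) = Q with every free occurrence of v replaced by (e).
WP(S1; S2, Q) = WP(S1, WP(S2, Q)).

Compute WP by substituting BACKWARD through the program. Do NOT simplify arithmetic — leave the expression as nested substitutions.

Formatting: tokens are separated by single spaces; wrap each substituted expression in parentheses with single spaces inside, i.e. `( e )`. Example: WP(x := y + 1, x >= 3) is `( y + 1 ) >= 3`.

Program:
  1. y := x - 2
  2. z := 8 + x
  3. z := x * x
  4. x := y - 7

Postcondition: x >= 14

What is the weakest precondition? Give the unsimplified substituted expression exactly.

Answer: ( ( x - 2 ) - 7 ) >= 14

Derivation:
post: x >= 14
stmt 4: x := y - 7  -- replace 1 occurrence(s) of x with (y - 7)
  => ( y - 7 ) >= 14
stmt 3: z := x * x  -- replace 0 occurrence(s) of z with (x * x)
  => ( y - 7 ) >= 14
stmt 2: z := 8 + x  -- replace 0 occurrence(s) of z with (8 + x)
  => ( y - 7 ) >= 14
stmt 1: y := x - 2  -- replace 1 occurrence(s) of y with (x - 2)
  => ( ( x - 2 ) - 7 ) >= 14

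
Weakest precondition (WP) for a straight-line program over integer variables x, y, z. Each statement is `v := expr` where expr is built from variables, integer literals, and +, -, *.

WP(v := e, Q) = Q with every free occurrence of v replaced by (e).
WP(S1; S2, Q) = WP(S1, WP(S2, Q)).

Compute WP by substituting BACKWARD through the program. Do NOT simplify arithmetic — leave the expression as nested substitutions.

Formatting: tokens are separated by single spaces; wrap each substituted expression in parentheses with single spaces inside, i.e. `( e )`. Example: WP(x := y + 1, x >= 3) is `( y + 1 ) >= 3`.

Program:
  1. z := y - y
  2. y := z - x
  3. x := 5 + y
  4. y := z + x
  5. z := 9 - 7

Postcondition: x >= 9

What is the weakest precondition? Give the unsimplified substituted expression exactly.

Answer: ( 5 + ( ( y - y ) - x ) ) >= 9

Derivation:
post: x >= 9
stmt 5: z := 9 - 7  -- replace 0 occurrence(s) of z with (9 - 7)
  => x >= 9
stmt 4: y := z + x  -- replace 0 occurrence(s) of y with (z + x)
  => x >= 9
stmt 3: x := 5 + y  -- replace 1 occurrence(s) of x with (5 + y)
  => ( 5 + y ) >= 9
stmt 2: y := z - x  -- replace 1 occurrence(s) of y with (z - x)
  => ( 5 + ( z - x ) ) >= 9
stmt 1: z := y - y  -- replace 1 occurrence(s) of z with (y - y)
  => ( 5 + ( ( y - y ) - x ) ) >= 9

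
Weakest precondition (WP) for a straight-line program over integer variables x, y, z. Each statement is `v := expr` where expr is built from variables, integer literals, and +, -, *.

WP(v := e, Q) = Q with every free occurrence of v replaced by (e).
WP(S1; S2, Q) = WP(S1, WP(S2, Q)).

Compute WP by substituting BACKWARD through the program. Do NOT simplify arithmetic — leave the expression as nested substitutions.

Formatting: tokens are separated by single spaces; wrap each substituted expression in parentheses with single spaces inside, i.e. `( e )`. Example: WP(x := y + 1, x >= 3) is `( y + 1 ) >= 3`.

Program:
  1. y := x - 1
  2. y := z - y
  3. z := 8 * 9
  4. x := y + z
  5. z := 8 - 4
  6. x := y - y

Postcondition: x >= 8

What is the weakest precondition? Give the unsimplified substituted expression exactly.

Answer: ( ( z - ( x - 1 ) ) - ( z - ( x - 1 ) ) ) >= 8

Derivation:
post: x >= 8
stmt 6: x := y - y  -- replace 1 occurrence(s) of x with (y - y)
  => ( y - y ) >= 8
stmt 5: z := 8 - 4  -- replace 0 occurrence(s) of z with (8 - 4)
  => ( y - y ) >= 8
stmt 4: x := y + z  -- replace 0 occurrence(s) of x with (y + z)
  => ( y - y ) >= 8
stmt 3: z := 8 * 9  -- replace 0 occurrence(s) of z with (8 * 9)
  => ( y - y ) >= 8
stmt 2: y := z - y  -- replace 2 occurrence(s) of y with (z - y)
  => ( ( z - y ) - ( z - y ) ) >= 8
stmt 1: y := x - 1  -- replace 2 occurrence(s) of y with (x - 1)
  => ( ( z - ( x - 1 ) ) - ( z - ( x - 1 ) ) ) >= 8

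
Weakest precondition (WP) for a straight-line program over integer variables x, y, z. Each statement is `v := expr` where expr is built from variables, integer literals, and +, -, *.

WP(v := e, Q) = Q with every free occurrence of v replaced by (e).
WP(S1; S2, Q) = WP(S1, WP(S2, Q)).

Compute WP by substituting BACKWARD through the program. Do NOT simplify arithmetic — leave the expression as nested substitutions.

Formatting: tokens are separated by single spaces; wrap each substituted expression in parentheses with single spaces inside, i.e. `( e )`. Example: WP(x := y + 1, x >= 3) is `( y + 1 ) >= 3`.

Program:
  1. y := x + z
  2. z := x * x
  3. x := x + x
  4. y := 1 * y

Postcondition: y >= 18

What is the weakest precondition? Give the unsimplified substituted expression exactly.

Answer: ( 1 * ( x + z ) ) >= 18

Derivation:
post: y >= 18
stmt 4: y := 1 * y  -- replace 1 occurrence(s) of y with (1 * y)
  => ( 1 * y ) >= 18
stmt 3: x := x + x  -- replace 0 occurrence(s) of x with (x + x)
  => ( 1 * y ) >= 18
stmt 2: z := x * x  -- replace 0 occurrence(s) of z with (x * x)
  => ( 1 * y ) >= 18
stmt 1: y := x + z  -- replace 1 occurrence(s) of y with (x + z)
  => ( 1 * ( x + z ) ) >= 18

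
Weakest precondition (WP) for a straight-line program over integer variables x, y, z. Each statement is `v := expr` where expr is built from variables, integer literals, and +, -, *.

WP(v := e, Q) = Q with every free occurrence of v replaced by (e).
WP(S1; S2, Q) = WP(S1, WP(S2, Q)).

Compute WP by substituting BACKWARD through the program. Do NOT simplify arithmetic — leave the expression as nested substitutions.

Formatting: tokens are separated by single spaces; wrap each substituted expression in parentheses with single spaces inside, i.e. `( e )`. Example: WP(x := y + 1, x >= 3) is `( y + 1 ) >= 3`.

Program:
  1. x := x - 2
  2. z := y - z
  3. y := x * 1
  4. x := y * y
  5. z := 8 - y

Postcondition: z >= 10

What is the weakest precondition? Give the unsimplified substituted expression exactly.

Answer: ( 8 - ( ( x - 2 ) * 1 ) ) >= 10

Derivation:
post: z >= 10
stmt 5: z := 8 - y  -- replace 1 occurrence(s) of z with (8 - y)
  => ( 8 - y ) >= 10
stmt 4: x := y * y  -- replace 0 occurrence(s) of x with (y * y)
  => ( 8 - y ) >= 10
stmt 3: y := x * 1  -- replace 1 occurrence(s) of y with (x * 1)
  => ( 8 - ( x * 1 ) ) >= 10
stmt 2: z := y - z  -- replace 0 occurrence(s) of z with (y - z)
  => ( 8 - ( x * 1 ) ) >= 10
stmt 1: x := x - 2  -- replace 1 occurrence(s) of x with (x - 2)
  => ( 8 - ( ( x - 2 ) * 1 ) ) >= 10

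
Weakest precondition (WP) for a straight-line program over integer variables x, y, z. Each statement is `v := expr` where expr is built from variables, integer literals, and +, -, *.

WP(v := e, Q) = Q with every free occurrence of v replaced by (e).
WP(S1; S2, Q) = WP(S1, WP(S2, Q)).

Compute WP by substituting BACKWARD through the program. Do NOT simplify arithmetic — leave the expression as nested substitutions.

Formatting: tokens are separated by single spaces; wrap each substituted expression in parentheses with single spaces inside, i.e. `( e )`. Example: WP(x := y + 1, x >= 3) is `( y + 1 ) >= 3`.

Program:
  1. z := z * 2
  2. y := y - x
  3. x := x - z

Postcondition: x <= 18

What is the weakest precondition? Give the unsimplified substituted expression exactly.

post: x <= 18
stmt 3: x := x - z  -- replace 1 occurrence(s) of x with (x - z)
  => ( x - z ) <= 18
stmt 2: y := y - x  -- replace 0 occurrence(s) of y with (y - x)
  => ( x - z ) <= 18
stmt 1: z := z * 2  -- replace 1 occurrence(s) of z with (z * 2)
  => ( x - ( z * 2 ) ) <= 18

Answer: ( x - ( z * 2 ) ) <= 18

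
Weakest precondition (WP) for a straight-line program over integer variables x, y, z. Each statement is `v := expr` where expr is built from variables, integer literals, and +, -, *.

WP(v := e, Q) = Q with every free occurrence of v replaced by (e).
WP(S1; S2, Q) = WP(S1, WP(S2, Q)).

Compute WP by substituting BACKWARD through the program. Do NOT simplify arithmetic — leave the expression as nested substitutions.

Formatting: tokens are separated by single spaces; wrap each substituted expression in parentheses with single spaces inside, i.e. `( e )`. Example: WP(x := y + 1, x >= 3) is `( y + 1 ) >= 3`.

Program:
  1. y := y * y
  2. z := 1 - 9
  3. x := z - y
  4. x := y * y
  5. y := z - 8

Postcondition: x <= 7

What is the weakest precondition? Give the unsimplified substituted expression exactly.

post: x <= 7
stmt 5: y := z - 8  -- replace 0 occurrence(s) of y with (z - 8)
  => x <= 7
stmt 4: x := y * y  -- replace 1 occurrence(s) of x with (y * y)
  => ( y * y ) <= 7
stmt 3: x := z - y  -- replace 0 occurrence(s) of x with (z - y)
  => ( y * y ) <= 7
stmt 2: z := 1 - 9  -- replace 0 occurrence(s) of z with (1 - 9)
  => ( y * y ) <= 7
stmt 1: y := y * y  -- replace 2 occurrence(s) of y with (y * y)
  => ( ( y * y ) * ( y * y ) ) <= 7

Answer: ( ( y * y ) * ( y * y ) ) <= 7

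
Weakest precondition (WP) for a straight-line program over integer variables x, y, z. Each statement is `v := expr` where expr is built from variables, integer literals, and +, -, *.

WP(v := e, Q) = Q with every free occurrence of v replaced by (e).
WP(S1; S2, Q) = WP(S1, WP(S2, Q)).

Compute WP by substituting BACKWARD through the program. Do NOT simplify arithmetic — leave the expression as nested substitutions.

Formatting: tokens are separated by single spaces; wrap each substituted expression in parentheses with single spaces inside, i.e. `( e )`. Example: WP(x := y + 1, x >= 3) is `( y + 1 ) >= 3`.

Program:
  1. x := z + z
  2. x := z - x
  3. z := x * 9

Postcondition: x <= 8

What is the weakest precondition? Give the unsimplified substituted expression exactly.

Answer: ( z - ( z + z ) ) <= 8

Derivation:
post: x <= 8
stmt 3: z := x * 9  -- replace 0 occurrence(s) of z with (x * 9)
  => x <= 8
stmt 2: x := z - x  -- replace 1 occurrence(s) of x with (z - x)
  => ( z - x ) <= 8
stmt 1: x := z + z  -- replace 1 occurrence(s) of x with (z + z)
  => ( z - ( z + z ) ) <= 8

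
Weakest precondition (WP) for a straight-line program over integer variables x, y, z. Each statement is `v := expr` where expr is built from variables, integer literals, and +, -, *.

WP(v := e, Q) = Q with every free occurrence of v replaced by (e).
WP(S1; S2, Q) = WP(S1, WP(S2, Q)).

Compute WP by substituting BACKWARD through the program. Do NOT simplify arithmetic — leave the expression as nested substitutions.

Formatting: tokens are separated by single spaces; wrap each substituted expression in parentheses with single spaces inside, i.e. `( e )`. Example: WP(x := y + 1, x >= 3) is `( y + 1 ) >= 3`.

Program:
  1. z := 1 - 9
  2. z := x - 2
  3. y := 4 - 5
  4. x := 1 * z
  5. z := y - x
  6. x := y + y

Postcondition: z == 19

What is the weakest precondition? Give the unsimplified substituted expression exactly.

Answer: ( ( 4 - 5 ) - ( 1 * ( x - 2 ) ) ) == 19

Derivation:
post: z == 19
stmt 6: x := y + y  -- replace 0 occurrence(s) of x with (y + y)
  => z == 19
stmt 5: z := y - x  -- replace 1 occurrence(s) of z with (y - x)
  => ( y - x ) == 19
stmt 4: x := 1 * z  -- replace 1 occurrence(s) of x with (1 * z)
  => ( y - ( 1 * z ) ) == 19
stmt 3: y := 4 - 5  -- replace 1 occurrence(s) of y with (4 - 5)
  => ( ( 4 - 5 ) - ( 1 * z ) ) == 19
stmt 2: z := x - 2  -- replace 1 occurrence(s) of z with (x - 2)
  => ( ( 4 - 5 ) - ( 1 * ( x - 2 ) ) ) == 19
stmt 1: z := 1 - 9  -- replace 0 occurrence(s) of z with (1 - 9)
  => ( ( 4 - 5 ) - ( 1 * ( x - 2 ) ) ) == 19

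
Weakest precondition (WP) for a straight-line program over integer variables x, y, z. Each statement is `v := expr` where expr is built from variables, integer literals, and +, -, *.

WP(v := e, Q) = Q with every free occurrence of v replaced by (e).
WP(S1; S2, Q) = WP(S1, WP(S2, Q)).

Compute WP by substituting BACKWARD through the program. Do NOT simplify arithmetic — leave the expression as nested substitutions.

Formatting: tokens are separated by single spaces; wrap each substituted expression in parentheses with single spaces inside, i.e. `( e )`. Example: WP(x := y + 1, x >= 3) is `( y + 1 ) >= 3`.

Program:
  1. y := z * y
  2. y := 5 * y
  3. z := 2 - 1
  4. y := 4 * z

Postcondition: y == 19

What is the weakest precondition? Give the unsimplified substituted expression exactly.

post: y == 19
stmt 4: y := 4 * z  -- replace 1 occurrence(s) of y with (4 * z)
  => ( 4 * z ) == 19
stmt 3: z := 2 - 1  -- replace 1 occurrence(s) of z with (2 - 1)
  => ( 4 * ( 2 - 1 ) ) == 19
stmt 2: y := 5 * y  -- replace 0 occurrence(s) of y with (5 * y)
  => ( 4 * ( 2 - 1 ) ) == 19
stmt 1: y := z * y  -- replace 0 occurrence(s) of y with (z * y)
  => ( 4 * ( 2 - 1 ) ) == 19

Answer: ( 4 * ( 2 - 1 ) ) == 19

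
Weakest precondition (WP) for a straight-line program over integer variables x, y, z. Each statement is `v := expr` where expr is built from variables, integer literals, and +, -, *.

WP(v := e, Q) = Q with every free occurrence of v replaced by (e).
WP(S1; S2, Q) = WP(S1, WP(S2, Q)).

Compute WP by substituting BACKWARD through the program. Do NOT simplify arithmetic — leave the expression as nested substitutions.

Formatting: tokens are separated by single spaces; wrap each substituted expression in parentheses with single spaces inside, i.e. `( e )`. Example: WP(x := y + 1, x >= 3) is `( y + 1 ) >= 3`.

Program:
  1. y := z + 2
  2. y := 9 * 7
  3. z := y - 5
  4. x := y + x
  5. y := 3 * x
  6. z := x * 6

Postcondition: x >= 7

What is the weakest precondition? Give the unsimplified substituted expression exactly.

post: x >= 7
stmt 6: z := x * 6  -- replace 0 occurrence(s) of z with (x * 6)
  => x >= 7
stmt 5: y := 3 * x  -- replace 0 occurrence(s) of y with (3 * x)
  => x >= 7
stmt 4: x := y + x  -- replace 1 occurrence(s) of x with (y + x)
  => ( y + x ) >= 7
stmt 3: z := y - 5  -- replace 0 occurrence(s) of z with (y - 5)
  => ( y + x ) >= 7
stmt 2: y := 9 * 7  -- replace 1 occurrence(s) of y with (9 * 7)
  => ( ( 9 * 7 ) + x ) >= 7
stmt 1: y := z + 2  -- replace 0 occurrence(s) of y with (z + 2)
  => ( ( 9 * 7 ) + x ) >= 7

Answer: ( ( 9 * 7 ) + x ) >= 7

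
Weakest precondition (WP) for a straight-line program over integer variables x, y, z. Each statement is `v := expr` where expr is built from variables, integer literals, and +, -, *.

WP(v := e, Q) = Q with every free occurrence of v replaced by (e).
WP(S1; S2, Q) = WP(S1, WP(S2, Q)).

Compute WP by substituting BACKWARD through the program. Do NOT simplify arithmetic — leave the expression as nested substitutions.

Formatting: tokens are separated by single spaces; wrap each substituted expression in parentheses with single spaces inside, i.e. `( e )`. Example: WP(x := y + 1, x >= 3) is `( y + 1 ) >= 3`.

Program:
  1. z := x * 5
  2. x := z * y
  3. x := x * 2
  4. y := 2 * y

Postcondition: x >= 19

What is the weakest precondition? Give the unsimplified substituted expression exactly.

post: x >= 19
stmt 4: y := 2 * y  -- replace 0 occurrence(s) of y with (2 * y)
  => x >= 19
stmt 3: x := x * 2  -- replace 1 occurrence(s) of x with (x * 2)
  => ( x * 2 ) >= 19
stmt 2: x := z * y  -- replace 1 occurrence(s) of x with (z * y)
  => ( ( z * y ) * 2 ) >= 19
stmt 1: z := x * 5  -- replace 1 occurrence(s) of z with (x * 5)
  => ( ( ( x * 5 ) * y ) * 2 ) >= 19

Answer: ( ( ( x * 5 ) * y ) * 2 ) >= 19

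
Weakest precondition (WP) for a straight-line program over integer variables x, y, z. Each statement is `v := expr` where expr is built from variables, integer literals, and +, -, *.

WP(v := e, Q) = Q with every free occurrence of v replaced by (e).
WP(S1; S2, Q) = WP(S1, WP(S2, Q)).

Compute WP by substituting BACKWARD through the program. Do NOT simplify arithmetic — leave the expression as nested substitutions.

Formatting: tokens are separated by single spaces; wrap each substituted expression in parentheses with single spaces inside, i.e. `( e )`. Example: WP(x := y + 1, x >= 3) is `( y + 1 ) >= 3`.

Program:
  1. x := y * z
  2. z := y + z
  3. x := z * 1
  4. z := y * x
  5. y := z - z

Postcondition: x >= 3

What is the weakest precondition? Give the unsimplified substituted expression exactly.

post: x >= 3
stmt 5: y := z - z  -- replace 0 occurrence(s) of y with (z - z)
  => x >= 3
stmt 4: z := y * x  -- replace 0 occurrence(s) of z with (y * x)
  => x >= 3
stmt 3: x := z * 1  -- replace 1 occurrence(s) of x with (z * 1)
  => ( z * 1 ) >= 3
stmt 2: z := y + z  -- replace 1 occurrence(s) of z with (y + z)
  => ( ( y + z ) * 1 ) >= 3
stmt 1: x := y * z  -- replace 0 occurrence(s) of x with (y * z)
  => ( ( y + z ) * 1 ) >= 3

Answer: ( ( y + z ) * 1 ) >= 3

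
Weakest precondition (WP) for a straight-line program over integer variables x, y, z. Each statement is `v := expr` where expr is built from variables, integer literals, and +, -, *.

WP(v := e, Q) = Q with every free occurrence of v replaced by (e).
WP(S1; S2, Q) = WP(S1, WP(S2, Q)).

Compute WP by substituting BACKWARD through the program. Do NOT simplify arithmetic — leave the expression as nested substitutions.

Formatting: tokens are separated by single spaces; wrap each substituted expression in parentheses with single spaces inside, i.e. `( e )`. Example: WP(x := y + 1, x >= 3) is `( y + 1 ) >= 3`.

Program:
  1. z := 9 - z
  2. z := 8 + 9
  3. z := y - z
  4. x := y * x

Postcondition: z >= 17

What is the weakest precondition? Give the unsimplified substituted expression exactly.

Answer: ( y - ( 8 + 9 ) ) >= 17

Derivation:
post: z >= 17
stmt 4: x := y * x  -- replace 0 occurrence(s) of x with (y * x)
  => z >= 17
stmt 3: z := y - z  -- replace 1 occurrence(s) of z with (y - z)
  => ( y - z ) >= 17
stmt 2: z := 8 + 9  -- replace 1 occurrence(s) of z with (8 + 9)
  => ( y - ( 8 + 9 ) ) >= 17
stmt 1: z := 9 - z  -- replace 0 occurrence(s) of z with (9 - z)
  => ( y - ( 8 + 9 ) ) >= 17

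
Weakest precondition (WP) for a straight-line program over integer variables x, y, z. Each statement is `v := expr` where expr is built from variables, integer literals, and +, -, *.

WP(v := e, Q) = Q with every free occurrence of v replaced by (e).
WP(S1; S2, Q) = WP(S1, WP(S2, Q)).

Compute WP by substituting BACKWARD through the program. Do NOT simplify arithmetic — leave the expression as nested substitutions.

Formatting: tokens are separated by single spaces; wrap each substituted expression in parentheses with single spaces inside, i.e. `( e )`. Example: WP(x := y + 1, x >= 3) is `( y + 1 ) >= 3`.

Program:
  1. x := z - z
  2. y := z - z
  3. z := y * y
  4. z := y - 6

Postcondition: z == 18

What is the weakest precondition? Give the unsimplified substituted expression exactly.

Answer: ( ( z - z ) - 6 ) == 18

Derivation:
post: z == 18
stmt 4: z := y - 6  -- replace 1 occurrence(s) of z with (y - 6)
  => ( y - 6 ) == 18
stmt 3: z := y * y  -- replace 0 occurrence(s) of z with (y * y)
  => ( y - 6 ) == 18
stmt 2: y := z - z  -- replace 1 occurrence(s) of y with (z - z)
  => ( ( z - z ) - 6 ) == 18
stmt 1: x := z - z  -- replace 0 occurrence(s) of x with (z - z)
  => ( ( z - z ) - 6 ) == 18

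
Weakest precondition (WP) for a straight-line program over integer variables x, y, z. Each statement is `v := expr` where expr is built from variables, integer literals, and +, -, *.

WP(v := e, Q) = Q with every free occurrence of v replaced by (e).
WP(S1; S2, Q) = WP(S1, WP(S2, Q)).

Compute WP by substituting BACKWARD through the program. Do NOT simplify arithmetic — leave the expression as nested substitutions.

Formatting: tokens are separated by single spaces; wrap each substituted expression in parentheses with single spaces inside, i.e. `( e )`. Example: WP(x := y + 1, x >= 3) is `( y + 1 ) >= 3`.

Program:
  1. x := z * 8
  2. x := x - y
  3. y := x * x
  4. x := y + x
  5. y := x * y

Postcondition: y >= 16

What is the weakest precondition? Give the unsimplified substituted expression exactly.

post: y >= 16
stmt 5: y := x * y  -- replace 1 occurrence(s) of y with (x * y)
  => ( x * y ) >= 16
stmt 4: x := y + x  -- replace 1 occurrence(s) of x with (y + x)
  => ( ( y + x ) * y ) >= 16
stmt 3: y := x * x  -- replace 2 occurrence(s) of y with (x * x)
  => ( ( ( x * x ) + x ) * ( x * x ) ) >= 16
stmt 2: x := x - y  -- replace 5 occurrence(s) of x with (x - y)
  => ( ( ( ( x - y ) * ( x - y ) ) + ( x - y ) ) * ( ( x - y ) * ( x - y ) ) ) >= 16
stmt 1: x := z * 8  -- replace 5 occurrence(s) of x with (z * 8)
  => ( ( ( ( ( z * 8 ) - y ) * ( ( z * 8 ) - y ) ) + ( ( z * 8 ) - y ) ) * ( ( ( z * 8 ) - y ) * ( ( z * 8 ) - y ) ) ) >= 16

Answer: ( ( ( ( ( z * 8 ) - y ) * ( ( z * 8 ) - y ) ) + ( ( z * 8 ) - y ) ) * ( ( ( z * 8 ) - y ) * ( ( z * 8 ) - y ) ) ) >= 16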